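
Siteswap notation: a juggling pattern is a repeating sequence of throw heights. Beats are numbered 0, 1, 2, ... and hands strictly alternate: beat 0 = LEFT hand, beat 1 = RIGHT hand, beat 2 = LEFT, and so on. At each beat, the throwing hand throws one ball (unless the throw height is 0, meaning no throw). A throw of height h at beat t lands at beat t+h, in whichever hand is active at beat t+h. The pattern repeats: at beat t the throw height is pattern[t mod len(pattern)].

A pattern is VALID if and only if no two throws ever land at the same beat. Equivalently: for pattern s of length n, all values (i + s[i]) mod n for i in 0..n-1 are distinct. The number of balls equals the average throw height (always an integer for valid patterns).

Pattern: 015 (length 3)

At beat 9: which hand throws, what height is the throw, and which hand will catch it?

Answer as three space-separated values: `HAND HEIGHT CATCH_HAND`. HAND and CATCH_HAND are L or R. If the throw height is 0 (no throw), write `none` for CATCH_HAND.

Beat 9: 9 mod 2 = 1, so hand = R
Throw height = pattern[9 mod 3] = pattern[0] = 0

Answer: R 0 none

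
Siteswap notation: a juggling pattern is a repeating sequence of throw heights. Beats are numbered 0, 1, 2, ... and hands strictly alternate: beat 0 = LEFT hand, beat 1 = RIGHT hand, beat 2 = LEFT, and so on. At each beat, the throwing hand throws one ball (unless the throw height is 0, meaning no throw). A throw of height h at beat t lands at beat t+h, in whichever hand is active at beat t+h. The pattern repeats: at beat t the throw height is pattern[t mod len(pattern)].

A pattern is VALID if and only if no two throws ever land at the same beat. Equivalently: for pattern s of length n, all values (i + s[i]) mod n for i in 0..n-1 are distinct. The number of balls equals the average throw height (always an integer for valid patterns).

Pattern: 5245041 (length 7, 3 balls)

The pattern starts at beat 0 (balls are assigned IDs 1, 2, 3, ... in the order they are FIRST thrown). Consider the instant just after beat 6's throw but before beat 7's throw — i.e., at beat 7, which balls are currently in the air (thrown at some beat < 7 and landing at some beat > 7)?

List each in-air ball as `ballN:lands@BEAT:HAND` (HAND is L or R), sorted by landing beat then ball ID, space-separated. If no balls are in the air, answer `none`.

Beat 0 (L): throw ball1 h=5 -> lands@5:R; in-air after throw: [b1@5:R]
Beat 1 (R): throw ball2 h=2 -> lands@3:R; in-air after throw: [b2@3:R b1@5:R]
Beat 2 (L): throw ball3 h=4 -> lands@6:L; in-air after throw: [b2@3:R b1@5:R b3@6:L]
Beat 3 (R): throw ball2 h=5 -> lands@8:L; in-air after throw: [b1@5:R b3@6:L b2@8:L]
Beat 5 (R): throw ball1 h=4 -> lands@9:R; in-air after throw: [b3@6:L b2@8:L b1@9:R]
Beat 6 (L): throw ball3 h=1 -> lands@7:R; in-air after throw: [b3@7:R b2@8:L b1@9:R]
Beat 7 (R): throw ball3 h=5 -> lands@12:L; in-air after throw: [b2@8:L b1@9:R b3@12:L]

Answer: ball2:lands@8:L ball1:lands@9:R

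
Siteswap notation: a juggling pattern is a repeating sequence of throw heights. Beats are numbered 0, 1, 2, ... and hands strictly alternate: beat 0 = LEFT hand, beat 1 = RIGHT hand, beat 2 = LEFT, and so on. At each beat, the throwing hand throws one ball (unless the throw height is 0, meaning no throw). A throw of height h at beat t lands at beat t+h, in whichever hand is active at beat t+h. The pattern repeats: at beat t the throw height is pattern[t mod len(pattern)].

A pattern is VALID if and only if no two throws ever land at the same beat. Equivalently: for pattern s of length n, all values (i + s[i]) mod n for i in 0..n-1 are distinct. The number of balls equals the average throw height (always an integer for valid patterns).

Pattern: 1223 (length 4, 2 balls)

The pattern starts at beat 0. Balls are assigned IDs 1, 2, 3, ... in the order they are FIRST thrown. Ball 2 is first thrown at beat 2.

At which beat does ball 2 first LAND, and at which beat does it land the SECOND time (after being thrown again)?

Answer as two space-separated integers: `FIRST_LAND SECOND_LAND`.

Answer: 4 5

Derivation:
Beat 0 (L): throw ball1 h=1 -> lands@1:R; in-air after throw: [b1@1:R]
Beat 1 (R): throw ball1 h=2 -> lands@3:R; in-air after throw: [b1@3:R]
Beat 2 (L): throw ball2 h=2 -> lands@4:L; in-air after throw: [b1@3:R b2@4:L]
Beat 3 (R): throw ball1 h=3 -> lands@6:L; in-air after throw: [b2@4:L b1@6:L]
Beat 4 (L): throw ball2 h=1 -> lands@5:R; in-air after throw: [b2@5:R b1@6:L]
Beat 5 (R): throw ball2 h=2 -> lands@7:R; in-air after throw: [b1@6:L b2@7:R]
Ball 2: thrown@2 h=2 -> first land @4; rethrown@4 h=1 -> second land @5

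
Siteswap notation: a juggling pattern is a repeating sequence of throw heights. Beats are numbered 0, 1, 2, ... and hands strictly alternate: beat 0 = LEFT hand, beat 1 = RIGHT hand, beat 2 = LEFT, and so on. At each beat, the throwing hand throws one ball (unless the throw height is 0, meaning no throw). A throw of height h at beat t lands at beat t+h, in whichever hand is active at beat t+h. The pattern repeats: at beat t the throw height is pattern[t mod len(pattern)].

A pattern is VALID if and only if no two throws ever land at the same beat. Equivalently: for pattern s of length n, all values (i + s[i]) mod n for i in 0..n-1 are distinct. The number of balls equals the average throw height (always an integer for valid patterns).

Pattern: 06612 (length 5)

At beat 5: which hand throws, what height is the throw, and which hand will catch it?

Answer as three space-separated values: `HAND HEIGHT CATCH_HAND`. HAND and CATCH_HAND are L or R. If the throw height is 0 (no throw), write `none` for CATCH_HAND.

Answer: R 0 none

Derivation:
Beat 5: 5 mod 2 = 1, so hand = R
Throw height = pattern[5 mod 5] = pattern[0] = 0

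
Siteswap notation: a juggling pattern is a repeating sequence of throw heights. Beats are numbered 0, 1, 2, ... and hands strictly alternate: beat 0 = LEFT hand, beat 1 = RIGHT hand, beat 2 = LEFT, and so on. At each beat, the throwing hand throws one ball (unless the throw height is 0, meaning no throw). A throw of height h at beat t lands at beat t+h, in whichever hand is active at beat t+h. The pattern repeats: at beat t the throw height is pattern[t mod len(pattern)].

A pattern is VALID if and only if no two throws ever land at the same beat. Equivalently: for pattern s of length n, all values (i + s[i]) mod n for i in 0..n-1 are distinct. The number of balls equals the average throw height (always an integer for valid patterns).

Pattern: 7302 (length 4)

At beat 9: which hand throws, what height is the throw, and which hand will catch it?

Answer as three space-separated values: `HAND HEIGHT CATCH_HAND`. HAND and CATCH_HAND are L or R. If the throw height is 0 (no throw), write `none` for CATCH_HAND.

Beat 9: 9 mod 2 = 1, so hand = R
Throw height = pattern[9 mod 4] = pattern[1] = 3
Lands at beat 9+3=12, 12 mod 2 = 0, so catch hand = L

Answer: R 3 L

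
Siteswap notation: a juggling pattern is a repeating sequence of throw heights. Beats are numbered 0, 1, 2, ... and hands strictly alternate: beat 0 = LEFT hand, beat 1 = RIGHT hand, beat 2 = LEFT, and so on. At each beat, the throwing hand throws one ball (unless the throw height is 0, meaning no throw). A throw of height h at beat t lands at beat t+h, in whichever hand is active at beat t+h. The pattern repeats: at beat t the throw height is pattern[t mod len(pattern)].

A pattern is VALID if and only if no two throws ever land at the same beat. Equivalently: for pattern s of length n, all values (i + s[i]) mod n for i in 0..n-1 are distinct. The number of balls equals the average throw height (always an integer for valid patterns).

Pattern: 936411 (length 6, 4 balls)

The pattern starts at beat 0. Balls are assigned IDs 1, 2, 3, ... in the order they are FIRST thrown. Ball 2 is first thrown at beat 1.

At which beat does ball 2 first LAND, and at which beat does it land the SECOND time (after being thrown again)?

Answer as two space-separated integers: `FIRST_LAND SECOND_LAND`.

Beat 0 (L): throw ball1 h=9 -> lands@9:R; in-air after throw: [b1@9:R]
Beat 1 (R): throw ball2 h=3 -> lands@4:L; in-air after throw: [b2@4:L b1@9:R]
Beat 2 (L): throw ball3 h=6 -> lands@8:L; in-air after throw: [b2@4:L b3@8:L b1@9:R]
Beat 3 (R): throw ball4 h=4 -> lands@7:R; in-air after throw: [b2@4:L b4@7:R b3@8:L b1@9:R]
Beat 4 (L): throw ball2 h=1 -> lands@5:R; in-air after throw: [b2@5:R b4@7:R b3@8:L b1@9:R]
Beat 5 (R): throw ball2 h=1 -> lands@6:L; in-air after throw: [b2@6:L b4@7:R b3@8:L b1@9:R]
Ball 2: thrown@1 h=3 -> first land @4; rethrown@4 h=1 -> second land @5

Answer: 4 5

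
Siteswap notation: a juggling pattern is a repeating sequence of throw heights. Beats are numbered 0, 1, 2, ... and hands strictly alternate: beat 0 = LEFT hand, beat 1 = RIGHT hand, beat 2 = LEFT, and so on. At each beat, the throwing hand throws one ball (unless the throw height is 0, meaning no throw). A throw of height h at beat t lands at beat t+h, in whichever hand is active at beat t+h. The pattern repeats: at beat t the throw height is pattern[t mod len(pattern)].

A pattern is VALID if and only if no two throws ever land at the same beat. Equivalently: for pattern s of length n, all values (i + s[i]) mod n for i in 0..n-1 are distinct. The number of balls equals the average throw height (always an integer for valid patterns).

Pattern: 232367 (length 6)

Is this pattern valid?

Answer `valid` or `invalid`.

i=0: (i + s[i]) mod n = (0 + 2) mod 6 = 2
i=1: (i + s[i]) mod n = (1 + 3) mod 6 = 4
i=2: (i + s[i]) mod n = (2 + 2) mod 6 = 4
i=3: (i + s[i]) mod n = (3 + 3) mod 6 = 0
i=4: (i + s[i]) mod n = (4 + 6) mod 6 = 4
i=5: (i + s[i]) mod n = (5 + 7) mod 6 = 0
Residues: [2, 4, 4, 0, 4, 0], distinct: False

Answer: invalid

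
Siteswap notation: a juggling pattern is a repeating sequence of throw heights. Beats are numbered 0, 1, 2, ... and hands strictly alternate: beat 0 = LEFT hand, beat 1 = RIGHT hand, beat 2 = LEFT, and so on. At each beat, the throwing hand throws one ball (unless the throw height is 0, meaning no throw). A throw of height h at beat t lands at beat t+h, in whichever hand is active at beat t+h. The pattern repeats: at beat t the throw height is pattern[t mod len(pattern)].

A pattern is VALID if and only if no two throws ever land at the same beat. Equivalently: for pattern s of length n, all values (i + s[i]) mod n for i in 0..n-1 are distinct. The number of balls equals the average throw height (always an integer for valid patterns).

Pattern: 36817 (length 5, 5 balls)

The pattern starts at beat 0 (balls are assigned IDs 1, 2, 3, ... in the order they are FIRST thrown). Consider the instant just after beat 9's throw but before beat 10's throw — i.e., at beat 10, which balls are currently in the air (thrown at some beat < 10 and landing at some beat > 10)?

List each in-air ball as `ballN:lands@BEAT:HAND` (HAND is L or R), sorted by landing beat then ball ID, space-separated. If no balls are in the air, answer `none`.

Answer: ball1:lands@11:R ball5:lands@12:L ball2:lands@15:R ball4:lands@16:L

Derivation:
Beat 0 (L): throw ball1 h=3 -> lands@3:R; in-air after throw: [b1@3:R]
Beat 1 (R): throw ball2 h=6 -> lands@7:R; in-air after throw: [b1@3:R b2@7:R]
Beat 2 (L): throw ball3 h=8 -> lands@10:L; in-air after throw: [b1@3:R b2@7:R b3@10:L]
Beat 3 (R): throw ball1 h=1 -> lands@4:L; in-air after throw: [b1@4:L b2@7:R b3@10:L]
Beat 4 (L): throw ball1 h=7 -> lands@11:R; in-air after throw: [b2@7:R b3@10:L b1@11:R]
Beat 5 (R): throw ball4 h=3 -> lands@8:L; in-air after throw: [b2@7:R b4@8:L b3@10:L b1@11:R]
Beat 6 (L): throw ball5 h=6 -> lands@12:L; in-air after throw: [b2@7:R b4@8:L b3@10:L b1@11:R b5@12:L]
Beat 7 (R): throw ball2 h=8 -> lands@15:R; in-air after throw: [b4@8:L b3@10:L b1@11:R b5@12:L b2@15:R]
Beat 8 (L): throw ball4 h=1 -> lands@9:R; in-air after throw: [b4@9:R b3@10:L b1@11:R b5@12:L b2@15:R]
Beat 9 (R): throw ball4 h=7 -> lands@16:L; in-air after throw: [b3@10:L b1@11:R b5@12:L b2@15:R b4@16:L]
Beat 10 (L): throw ball3 h=3 -> lands@13:R; in-air after throw: [b1@11:R b5@12:L b3@13:R b2@15:R b4@16:L]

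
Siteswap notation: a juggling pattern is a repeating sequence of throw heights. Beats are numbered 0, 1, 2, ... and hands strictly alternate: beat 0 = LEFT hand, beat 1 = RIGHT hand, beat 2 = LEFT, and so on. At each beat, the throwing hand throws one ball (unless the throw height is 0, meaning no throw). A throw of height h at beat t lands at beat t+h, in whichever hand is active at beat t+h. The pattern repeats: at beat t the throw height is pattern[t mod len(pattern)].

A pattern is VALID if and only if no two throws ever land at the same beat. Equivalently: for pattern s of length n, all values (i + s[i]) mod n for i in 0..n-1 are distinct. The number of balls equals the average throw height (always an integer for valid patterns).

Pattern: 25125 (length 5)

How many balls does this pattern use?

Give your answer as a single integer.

Pattern = [2, 5, 1, 2, 5], length n = 5
  position 0: throw height = 2, running sum = 2
  position 1: throw height = 5, running sum = 7
  position 2: throw height = 1, running sum = 8
  position 3: throw height = 2, running sum = 10
  position 4: throw height = 5, running sum = 15
Total sum = 15; balls = sum / n = 15 / 5 = 3

Answer: 3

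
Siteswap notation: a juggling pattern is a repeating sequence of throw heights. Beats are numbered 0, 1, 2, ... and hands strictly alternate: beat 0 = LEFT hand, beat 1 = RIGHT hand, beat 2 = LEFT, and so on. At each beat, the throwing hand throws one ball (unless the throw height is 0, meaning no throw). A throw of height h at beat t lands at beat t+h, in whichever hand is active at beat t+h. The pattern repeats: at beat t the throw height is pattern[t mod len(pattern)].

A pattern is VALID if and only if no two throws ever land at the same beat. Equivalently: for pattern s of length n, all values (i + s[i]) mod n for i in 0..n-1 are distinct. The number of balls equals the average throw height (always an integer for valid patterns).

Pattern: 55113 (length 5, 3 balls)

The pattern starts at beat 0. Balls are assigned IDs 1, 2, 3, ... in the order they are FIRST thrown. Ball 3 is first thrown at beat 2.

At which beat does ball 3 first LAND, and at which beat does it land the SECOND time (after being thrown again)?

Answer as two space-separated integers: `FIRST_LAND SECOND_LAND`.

Answer: 3 4

Derivation:
Beat 0 (L): throw ball1 h=5 -> lands@5:R; in-air after throw: [b1@5:R]
Beat 1 (R): throw ball2 h=5 -> lands@6:L; in-air after throw: [b1@5:R b2@6:L]
Beat 2 (L): throw ball3 h=1 -> lands@3:R; in-air after throw: [b3@3:R b1@5:R b2@6:L]
Beat 3 (R): throw ball3 h=1 -> lands@4:L; in-air after throw: [b3@4:L b1@5:R b2@6:L]
Beat 4 (L): throw ball3 h=3 -> lands@7:R; in-air after throw: [b1@5:R b2@6:L b3@7:R]
Ball 3: thrown@2 h=1 -> first land @3; rethrown@3 h=1 -> second land @4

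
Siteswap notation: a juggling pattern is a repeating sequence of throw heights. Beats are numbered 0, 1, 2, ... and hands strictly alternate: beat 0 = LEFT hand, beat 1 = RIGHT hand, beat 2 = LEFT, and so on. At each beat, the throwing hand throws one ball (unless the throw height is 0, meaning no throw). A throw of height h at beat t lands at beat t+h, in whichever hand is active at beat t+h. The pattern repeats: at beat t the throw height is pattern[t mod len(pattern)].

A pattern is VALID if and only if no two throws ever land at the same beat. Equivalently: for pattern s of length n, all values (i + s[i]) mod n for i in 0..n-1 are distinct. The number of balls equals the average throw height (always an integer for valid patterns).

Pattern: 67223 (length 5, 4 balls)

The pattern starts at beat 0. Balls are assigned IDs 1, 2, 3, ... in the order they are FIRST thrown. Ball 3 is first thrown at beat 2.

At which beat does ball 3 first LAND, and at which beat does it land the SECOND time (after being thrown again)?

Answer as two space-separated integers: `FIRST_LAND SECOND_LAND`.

Beat 0 (L): throw ball1 h=6 -> lands@6:L; in-air after throw: [b1@6:L]
Beat 1 (R): throw ball2 h=7 -> lands@8:L; in-air after throw: [b1@6:L b2@8:L]
Beat 2 (L): throw ball3 h=2 -> lands@4:L; in-air after throw: [b3@4:L b1@6:L b2@8:L]
Beat 3 (R): throw ball4 h=2 -> lands@5:R; in-air after throw: [b3@4:L b4@5:R b1@6:L b2@8:L]
Beat 4 (L): throw ball3 h=3 -> lands@7:R; in-air after throw: [b4@5:R b1@6:L b3@7:R b2@8:L]
Beat 5 (R): throw ball4 h=6 -> lands@11:R; in-air after throw: [b1@6:L b3@7:R b2@8:L b4@11:R]
Beat 6 (L): throw ball1 h=7 -> lands@13:R; in-air after throw: [b3@7:R b2@8:L b4@11:R b1@13:R]
Beat 7 (R): throw ball3 h=2 -> lands@9:R; in-air after throw: [b2@8:L b3@9:R b4@11:R b1@13:R]
Ball 3: thrown@2 h=2 -> first land @4; rethrown@4 h=3 -> second land @7

Answer: 4 7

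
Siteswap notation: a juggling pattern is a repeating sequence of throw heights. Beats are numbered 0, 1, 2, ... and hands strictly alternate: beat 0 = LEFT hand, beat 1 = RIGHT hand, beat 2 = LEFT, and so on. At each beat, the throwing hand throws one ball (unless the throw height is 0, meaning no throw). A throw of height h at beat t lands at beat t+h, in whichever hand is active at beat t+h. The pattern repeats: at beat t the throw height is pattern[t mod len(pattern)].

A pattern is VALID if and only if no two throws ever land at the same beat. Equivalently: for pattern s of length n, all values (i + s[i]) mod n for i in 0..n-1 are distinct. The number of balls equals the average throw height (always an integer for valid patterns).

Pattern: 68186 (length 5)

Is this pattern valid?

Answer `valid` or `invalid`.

i=0: (i + s[i]) mod n = (0 + 6) mod 5 = 1
i=1: (i + s[i]) mod n = (1 + 8) mod 5 = 4
i=2: (i + s[i]) mod n = (2 + 1) mod 5 = 3
i=3: (i + s[i]) mod n = (3 + 8) mod 5 = 1
i=4: (i + s[i]) mod n = (4 + 6) mod 5 = 0
Residues: [1, 4, 3, 1, 0], distinct: False

Answer: invalid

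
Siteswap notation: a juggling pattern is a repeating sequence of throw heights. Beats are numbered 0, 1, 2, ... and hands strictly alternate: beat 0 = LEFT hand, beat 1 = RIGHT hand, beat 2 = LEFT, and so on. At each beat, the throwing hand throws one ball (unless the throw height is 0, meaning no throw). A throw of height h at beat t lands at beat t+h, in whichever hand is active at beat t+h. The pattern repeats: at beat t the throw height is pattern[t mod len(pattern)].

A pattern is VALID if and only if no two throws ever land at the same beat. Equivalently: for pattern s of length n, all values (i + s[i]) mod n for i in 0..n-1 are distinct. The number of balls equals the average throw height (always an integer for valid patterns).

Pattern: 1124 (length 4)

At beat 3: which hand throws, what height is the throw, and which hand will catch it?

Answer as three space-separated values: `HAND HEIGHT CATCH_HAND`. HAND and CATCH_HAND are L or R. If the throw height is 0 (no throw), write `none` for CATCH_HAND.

Answer: R 4 R

Derivation:
Beat 3: 3 mod 2 = 1, so hand = R
Throw height = pattern[3 mod 4] = pattern[3] = 4
Lands at beat 3+4=7, 7 mod 2 = 1, so catch hand = R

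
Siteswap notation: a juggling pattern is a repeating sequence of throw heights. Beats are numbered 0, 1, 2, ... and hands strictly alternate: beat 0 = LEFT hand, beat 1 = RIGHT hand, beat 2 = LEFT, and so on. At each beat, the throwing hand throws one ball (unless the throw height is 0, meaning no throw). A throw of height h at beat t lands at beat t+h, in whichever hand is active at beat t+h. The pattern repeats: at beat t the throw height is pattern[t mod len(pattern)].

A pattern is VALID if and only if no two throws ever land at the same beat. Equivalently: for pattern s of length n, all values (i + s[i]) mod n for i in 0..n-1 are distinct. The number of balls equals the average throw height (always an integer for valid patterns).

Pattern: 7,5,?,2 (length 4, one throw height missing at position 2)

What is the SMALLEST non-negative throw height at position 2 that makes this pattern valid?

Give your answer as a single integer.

i=0: (0 + 7) mod 4 = 3
i=1: (1 + 5) mod 4 = 2
i=2: s[i]=? (unknown)
i=3: (3 + 2) mod 4 = 1
Known residues: [1, 2, 3]; need a permutation of 0..3, so missing residue r = 0
Need (2 + s) mod 4 = 0; smallest s = (0 - 2) mod 4 = 2

Answer: 2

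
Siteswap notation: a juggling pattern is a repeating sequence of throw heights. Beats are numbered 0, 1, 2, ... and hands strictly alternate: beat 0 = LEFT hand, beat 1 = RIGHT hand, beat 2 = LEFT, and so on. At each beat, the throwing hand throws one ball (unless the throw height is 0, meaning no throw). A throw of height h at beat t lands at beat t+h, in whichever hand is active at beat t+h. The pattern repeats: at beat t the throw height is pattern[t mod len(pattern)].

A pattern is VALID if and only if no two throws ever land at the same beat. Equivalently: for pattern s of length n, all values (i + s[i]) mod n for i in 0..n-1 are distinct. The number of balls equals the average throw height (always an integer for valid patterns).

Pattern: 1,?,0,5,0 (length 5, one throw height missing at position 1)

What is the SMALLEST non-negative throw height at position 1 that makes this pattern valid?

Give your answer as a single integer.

Answer: 4

Derivation:
i=0: (0 + 1) mod 5 = 1
i=1: s[i]=? (unknown)
i=2: (2 + 0) mod 5 = 2
i=3: (3 + 5) mod 5 = 3
i=4: (4 + 0) mod 5 = 4
Known residues: [1, 2, 3, 4]; need a permutation of 0..4, so missing residue r = 0
Need (1 + s) mod 5 = 0; smallest s = (0 - 1) mod 5 = 4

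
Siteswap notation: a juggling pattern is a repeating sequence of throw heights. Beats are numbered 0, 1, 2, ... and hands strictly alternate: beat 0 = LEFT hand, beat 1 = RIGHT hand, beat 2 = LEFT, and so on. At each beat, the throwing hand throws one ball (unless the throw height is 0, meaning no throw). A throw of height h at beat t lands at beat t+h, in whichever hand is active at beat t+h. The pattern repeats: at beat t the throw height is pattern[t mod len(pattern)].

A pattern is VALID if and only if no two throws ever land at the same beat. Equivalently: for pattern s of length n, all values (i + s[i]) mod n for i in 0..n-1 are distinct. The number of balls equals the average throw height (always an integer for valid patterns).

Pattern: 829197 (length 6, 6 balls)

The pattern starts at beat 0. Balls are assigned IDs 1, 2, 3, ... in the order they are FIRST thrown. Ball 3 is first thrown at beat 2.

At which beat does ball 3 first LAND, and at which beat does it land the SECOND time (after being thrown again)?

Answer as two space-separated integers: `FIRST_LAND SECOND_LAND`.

Answer: 11 18

Derivation:
Beat 0 (L): throw ball1 h=8 -> lands@8:L; in-air after throw: [b1@8:L]
Beat 1 (R): throw ball2 h=2 -> lands@3:R; in-air after throw: [b2@3:R b1@8:L]
Beat 2 (L): throw ball3 h=9 -> lands@11:R; in-air after throw: [b2@3:R b1@8:L b3@11:R]
Beat 3 (R): throw ball2 h=1 -> lands@4:L; in-air after throw: [b2@4:L b1@8:L b3@11:R]
Beat 4 (L): throw ball2 h=9 -> lands@13:R; in-air after throw: [b1@8:L b3@11:R b2@13:R]
Beat 5 (R): throw ball4 h=7 -> lands@12:L; in-air after throw: [b1@8:L b3@11:R b4@12:L b2@13:R]
Beat 6 (L): throw ball5 h=8 -> lands@14:L; in-air after throw: [b1@8:L b3@11:R b4@12:L b2@13:R b5@14:L]
Beat 7 (R): throw ball6 h=2 -> lands@9:R; in-air after throw: [b1@8:L b6@9:R b3@11:R b4@12:L b2@13:R b5@14:L]
Beat 8 (L): throw ball1 h=9 -> lands@17:R; in-air after throw: [b6@9:R b3@11:R b4@12:L b2@13:R b5@14:L b1@17:R]
Beat 9 (R): throw ball6 h=1 -> lands@10:L; in-air after throw: [b6@10:L b3@11:R b4@12:L b2@13:R b5@14:L b1@17:R]
Beat 10 (L): throw ball6 h=9 -> lands@19:R; in-air after throw: [b3@11:R b4@12:L b2@13:R b5@14:L b1@17:R b6@19:R]
Beat 11 (R): throw ball3 h=7 -> lands@18:L; in-air after throw: [b4@12:L b2@13:R b5@14:L b1@17:R b3@18:L b6@19:R]
Beat 12 (L): throw ball4 h=8 -> lands@20:L; in-air after throw: [b2@13:R b5@14:L b1@17:R b3@18:L b6@19:R b4@20:L]
Beat 13 (R): throw ball2 h=2 -> lands@15:R; in-air after throw: [b5@14:L b2@15:R b1@17:R b3@18:L b6@19:R b4@20:L]
Beat 14 (L): throw ball5 h=9 -> lands@23:R; in-air after throw: [b2@15:R b1@17:R b3@18:L b6@19:R b4@20:L b5@23:R]
Ball 3: thrown@2 h=9 -> first land @11; rethrown@11 h=7 -> second land @18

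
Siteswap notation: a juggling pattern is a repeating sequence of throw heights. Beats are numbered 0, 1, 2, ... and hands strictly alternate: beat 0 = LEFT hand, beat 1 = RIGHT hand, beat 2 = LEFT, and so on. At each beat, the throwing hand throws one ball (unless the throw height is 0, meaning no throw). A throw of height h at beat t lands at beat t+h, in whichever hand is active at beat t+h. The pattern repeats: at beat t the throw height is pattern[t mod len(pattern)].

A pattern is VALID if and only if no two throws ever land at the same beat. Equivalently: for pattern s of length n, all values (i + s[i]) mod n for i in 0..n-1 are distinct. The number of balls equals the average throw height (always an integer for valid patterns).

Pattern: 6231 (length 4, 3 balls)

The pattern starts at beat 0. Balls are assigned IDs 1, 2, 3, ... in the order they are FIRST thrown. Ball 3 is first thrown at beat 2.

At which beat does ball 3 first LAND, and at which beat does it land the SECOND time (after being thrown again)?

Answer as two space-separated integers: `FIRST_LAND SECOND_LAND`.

Answer: 5 7

Derivation:
Beat 0 (L): throw ball1 h=6 -> lands@6:L; in-air after throw: [b1@6:L]
Beat 1 (R): throw ball2 h=2 -> lands@3:R; in-air after throw: [b2@3:R b1@6:L]
Beat 2 (L): throw ball3 h=3 -> lands@5:R; in-air after throw: [b2@3:R b3@5:R b1@6:L]
Beat 3 (R): throw ball2 h=1 -> lands@4:L; in-air after throw: [b2@4:L b3@5:R b1@6:L]
Beat 4 (L): throw ball2 h=6 -> lands@10:L; in-air after throw: [b3@5:R b1@6:L b2@10:L]
Beat 5 (R): throw ball3 h=2 -> lands@7:R; in-air after throw: [b1@6:L b3@7:R b2@10:L]
Beat 6 (L): throw ball1 h=3 -> lands@9:R; in-air after throw: [b3@7:R b1@9:R b2@10:L]
Beat 7 (R): throw ball3 h=1 -> lands@8:L; in-air after throw: [b3@8:L b1@9:R b2@10:L]
Ball 3: thrown@2 h=3 -> first land @5; rethrown@5 h=2 -> second land @7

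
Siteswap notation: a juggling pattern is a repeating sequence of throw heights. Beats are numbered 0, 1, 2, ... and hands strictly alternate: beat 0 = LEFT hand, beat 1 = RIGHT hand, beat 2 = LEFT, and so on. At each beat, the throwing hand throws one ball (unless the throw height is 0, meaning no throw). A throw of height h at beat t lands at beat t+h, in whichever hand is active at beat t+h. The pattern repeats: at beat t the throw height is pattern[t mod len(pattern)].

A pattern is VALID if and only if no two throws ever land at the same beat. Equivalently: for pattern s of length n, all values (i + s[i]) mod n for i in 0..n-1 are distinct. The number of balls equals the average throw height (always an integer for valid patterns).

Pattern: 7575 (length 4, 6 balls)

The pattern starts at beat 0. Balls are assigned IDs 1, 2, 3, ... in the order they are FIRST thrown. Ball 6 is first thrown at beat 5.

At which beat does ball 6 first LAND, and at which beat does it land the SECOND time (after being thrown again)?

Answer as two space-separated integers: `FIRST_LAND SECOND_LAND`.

Answer: 10 17

Derivation:
Beat 0 (L): throw ball1 h=7 -> lands@7:R; in-air after throw: [b1@7:R]
Beat 1 (R): throw ball2 h=5 -> lands@6:L; in-air after throw: [b2@6:L b1@7:R]
Beat 2 (L): throw ball3 h=7 -> lands@9:R; in-air after throw: [b2@6:L b1@7:R b3@9:R]
Beat 3 (R): throw ball4 h=5 -> lands@8:L; in-air after throw: [b2@6:L b1@7:R b4@8:L b3@9:R]
Beat 4 (L): throw ball5 h=7 -> lands@11:R; in-air after throw: [b2@6:L b1@7:R b4@8:L b3@9:R b5@11:R]
Beat 5 (R): throw ball6 h=5 -> lands@10:L; in-air after throw: [b2@6:L b1@7:R b4@8:L b3@9:R b6@10:L b5@11:R]
Beat 6 (L): throw ball2 h=7 -> lands@13:R; in-air after throw: [b1@7:R b4@8:L b3@9:R b6@10:L b5@11:R b2@13:R]
Beat 7 (R): throw ball1 h=5 -> lands@12:L; in-air after throw: [b4@8:L b3@9:R b6@10:L b5@11:R b1@12:L b2@13:R]
Beat 8 (L): throw ball4 h=7 -> lands@15:R; in-air after throw: [b3@9:R b6@10:L b5@11:R b1@12:L b2@13:R b4@15:R]
Beat 9 (R): throw ball3 h=5 -> lands@14:L; in-air after throw: [b6@10:L b5@11:R b1@12:L b2@13:R b3@14:L b4@15:R]
Beat 10 (L): throw ball6 h=7 -> lands@17:R; in-air after throw: [b5@11:R b1@12:L b2@13:R b3@14:L b4@15:R b6@17:R]
Beat 11 (R): throw ball5 h=5 -> lands@16:L; in-air after throw: [b1@12:L b2@13:R b3@14:L b4@15:R b5@16:L b6@17:R]
Beat 12 (L): throw ball1 h=7 -> lands@19:R; in-air after throw: [b2@13:R b3@14:L b4@15:R b5@16:L b6@17:R b1@19:R]
Beat 13 (R): throw ball2 h=5 -> lands@18:L; in-air after throw: [b3@14:L b4@15:R b5@16:L b6@17:R b2@18:L b1@19:R]
Beat 14 (L): throw ball3 h=7 -> lands@21:R; in-air after throw: [b4@15:R b5@16:L b6@17:R b2@18:L b1@19:R b3@21:R]
Beat 15 (R): throw ball4 h=5 -> lands@20:L; in-air after throw: [b5@16:L b6@17:R b2@18:L b1@19:R b4@20:L b3@21:R]
Beat 16 (L): throw ball5 h=7 -> lands@23:R; in-air after throw: [b6@17:R b2@18:L b1@19:R b4@20:L b3@21:R b5@23:R]
Beat 17 (R): throw ball6 h=5 -> lands@22:L; in-air after throw: [b2@18:L b1@19:R b4@20:L b3@21:R b6@22:L b5@23:R]
Ball 6: thrown@5 h=5 -> first land @10; rethrown@10 h=7 -> second land @17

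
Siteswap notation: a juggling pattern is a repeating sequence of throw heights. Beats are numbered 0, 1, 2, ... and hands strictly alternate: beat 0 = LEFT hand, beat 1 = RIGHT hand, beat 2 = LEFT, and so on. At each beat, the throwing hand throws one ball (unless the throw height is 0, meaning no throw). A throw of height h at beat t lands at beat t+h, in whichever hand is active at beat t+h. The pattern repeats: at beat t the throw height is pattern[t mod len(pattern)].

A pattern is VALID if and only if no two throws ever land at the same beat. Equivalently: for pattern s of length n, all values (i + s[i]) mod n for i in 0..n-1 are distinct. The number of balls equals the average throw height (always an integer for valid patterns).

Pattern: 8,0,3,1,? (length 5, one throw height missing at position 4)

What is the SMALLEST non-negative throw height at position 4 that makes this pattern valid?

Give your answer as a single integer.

i=0: (0 + 8) mod 5 = 3
i=1: (1 + 0) mod 5 = 1
i=2: (2 + 3) mod 5 = 0
i=3: (3 + 1) mod 5 = 4
i=4: s[i]=? (unknown)
Known residues: [0, 1, 3, 4]; need a permutation of 0..4, so missing residue r = 2
Need (4 + s) mod 5 = 2; smallest s = (2 - 4) mod 5 = 3

Answer: 3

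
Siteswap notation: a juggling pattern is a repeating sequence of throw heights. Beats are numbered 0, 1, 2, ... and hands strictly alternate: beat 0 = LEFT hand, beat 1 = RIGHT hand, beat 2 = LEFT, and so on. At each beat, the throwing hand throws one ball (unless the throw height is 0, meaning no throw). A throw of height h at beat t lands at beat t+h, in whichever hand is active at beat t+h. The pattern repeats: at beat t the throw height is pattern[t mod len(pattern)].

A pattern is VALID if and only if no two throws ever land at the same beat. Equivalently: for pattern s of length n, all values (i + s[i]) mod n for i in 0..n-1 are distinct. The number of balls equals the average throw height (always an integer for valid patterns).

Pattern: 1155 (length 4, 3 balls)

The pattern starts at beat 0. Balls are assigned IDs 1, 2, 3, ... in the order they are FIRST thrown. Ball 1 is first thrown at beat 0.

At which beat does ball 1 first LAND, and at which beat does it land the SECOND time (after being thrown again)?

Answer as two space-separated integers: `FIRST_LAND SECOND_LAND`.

Answer: 1 2

Derivation:
Beat 0 (L): throw ball1 h=1 -> lands@1:R; in-air after throw: [b1@1:R]
Beat 1 (R): throw ball1 h=1 -> lands@2:L; in-air after throw: [b1@2:L]
Beat 2 (L): throw ball1 h=5 -> lands@7:R; in-air after throw: [b1@7:R]
Ball 1: thrown@0 h=1 -> first land @1; rethrown@1 h=1 -> second land @2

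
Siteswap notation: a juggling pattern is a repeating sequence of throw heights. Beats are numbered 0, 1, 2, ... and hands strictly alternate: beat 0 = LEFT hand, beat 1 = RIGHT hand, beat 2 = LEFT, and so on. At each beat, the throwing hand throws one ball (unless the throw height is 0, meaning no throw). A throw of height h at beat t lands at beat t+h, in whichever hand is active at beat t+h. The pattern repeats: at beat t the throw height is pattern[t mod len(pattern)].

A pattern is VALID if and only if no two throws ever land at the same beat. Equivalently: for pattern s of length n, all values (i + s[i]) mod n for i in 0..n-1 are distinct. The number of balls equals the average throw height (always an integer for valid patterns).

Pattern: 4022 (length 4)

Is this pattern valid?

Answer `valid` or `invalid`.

i=0: (i + s[i]) mod n = (0 + 4) mod 4 = 0
i=1: (i + s[i]) mod n = (1 + 0) mod 4 = 1
i=2: (i + s[i]) mod n = (2 + 2) mod 4 = 0
i=3: (i + s[i]) mod n = (3 + 2) mod 4 = 1
Residues: [0, 1, 0, 1], distinct: False

Answer: invalid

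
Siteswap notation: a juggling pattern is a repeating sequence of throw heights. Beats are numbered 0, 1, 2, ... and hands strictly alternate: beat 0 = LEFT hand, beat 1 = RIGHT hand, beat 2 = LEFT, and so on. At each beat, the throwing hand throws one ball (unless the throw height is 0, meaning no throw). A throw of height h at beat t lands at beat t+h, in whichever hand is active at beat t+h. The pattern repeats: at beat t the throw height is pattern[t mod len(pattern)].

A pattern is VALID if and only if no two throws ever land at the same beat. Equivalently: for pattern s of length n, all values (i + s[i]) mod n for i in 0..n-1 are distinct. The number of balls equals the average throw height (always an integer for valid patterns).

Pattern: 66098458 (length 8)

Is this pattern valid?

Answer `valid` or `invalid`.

Answer: invalid

Derivation:
i=0: (i + s[i]) mod n = (0 + 6) mod 8 = 6
i=1: (i + s[i]) mod n = (1 + 6) mod 8 = 7
i=2: (i + s[i]) mod n = (2 + 0) mod 8 = 2
i=3: (i + s[i]) mod n = (3 + 9) mod 8 = 4
i=4: (i + s[i]) mod n = (4 + 8) mod 8 = 4
i=5: (i + s[i]) mod n = (5 + 4) mod 8 = 1
i=6: (i + s[i]) mod n = (6 + 5) mod 8 = 3
i=7: (i + s[i]) mod n = (7 + 8) mod 8 = 7
Residues: [6, 7, 2, 4, 4, 1, 3, 7], distinct: False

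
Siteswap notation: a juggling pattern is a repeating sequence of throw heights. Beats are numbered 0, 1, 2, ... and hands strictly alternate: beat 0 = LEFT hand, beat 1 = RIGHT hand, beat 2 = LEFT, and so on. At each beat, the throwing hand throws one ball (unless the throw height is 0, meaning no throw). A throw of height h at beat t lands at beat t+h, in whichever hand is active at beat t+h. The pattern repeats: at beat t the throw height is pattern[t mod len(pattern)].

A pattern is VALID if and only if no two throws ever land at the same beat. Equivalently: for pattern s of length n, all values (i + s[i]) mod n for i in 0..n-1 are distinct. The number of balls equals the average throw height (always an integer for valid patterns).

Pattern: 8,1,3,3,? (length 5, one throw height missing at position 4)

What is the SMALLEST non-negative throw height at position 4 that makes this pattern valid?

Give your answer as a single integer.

i=0: (0 + 8) mod 5 = 3
i=1: (1 + 1) mod 5 = 2
i=2: (2 + 3) mod 5 = 0
i=3: (3 + 3) mod 5 = 1
i=4: s[i]=? (unknown)
Known residues: [0, 1, 2, 3]; need a permutation of 0..4, so missing residue r = 4
Need (4 + s) mod 5 = 4; smallest s = (4 - 4) mod 5 = 0

Answer: 0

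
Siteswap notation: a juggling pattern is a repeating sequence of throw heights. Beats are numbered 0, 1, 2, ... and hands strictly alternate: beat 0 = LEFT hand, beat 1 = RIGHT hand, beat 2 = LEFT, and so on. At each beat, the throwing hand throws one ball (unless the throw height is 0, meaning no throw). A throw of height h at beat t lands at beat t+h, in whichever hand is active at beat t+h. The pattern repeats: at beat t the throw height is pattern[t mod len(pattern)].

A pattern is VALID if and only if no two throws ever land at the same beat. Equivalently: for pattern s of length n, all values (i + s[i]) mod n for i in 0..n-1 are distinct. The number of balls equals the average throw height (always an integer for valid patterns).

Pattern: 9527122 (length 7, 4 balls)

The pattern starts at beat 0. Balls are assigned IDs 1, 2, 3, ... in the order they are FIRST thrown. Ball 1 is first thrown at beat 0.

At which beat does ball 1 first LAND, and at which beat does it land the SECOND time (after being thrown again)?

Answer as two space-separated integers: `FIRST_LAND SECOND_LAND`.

Answer: 9 11

Derivation:
Beat 0 (L): throw ball1 h=9 -> lands@9:R; in-air after throw: [b1@9:R]
Beat 1 (R): throw ball2 h=5 -> lands@6:L; in-air after throw: [b2@6:L b1@9:R]
Beat 2 (L): throw ball3 h=2 -> lands@4:L; in-air after throw: [b3@4:L b2@6:L b1@9:R]
Beat 3 (R): throw ball4 h=7 -> lands@10:L; in-air after throw: [b3@4:L b2@6:L b1@9:R b4@10:L]
Beat 4 (L): throw ball3 h=1 -> lands@5:R; in-air after throw: [b3@5:R b2@6:L b1@9:R b4@10:L]
Beat 5 (R): throw ball3 h=2 -> lands@7:R; in-air after throw: [b2@6:L b3@7:R b1@9:R b4@10:L]
Beat 6 (L): throw ball2 h=2 -> lands@8:L; in-air after throw: [b3@7:R b2@8:L b1@9:R b4@10:L]
Beat 7 (R): throw ball3 h=9 -> lands@16:L; in-air after throw: [b2@8:L b1@9:R b4@10:L b3@16:L]
Beat 8 (L): throw ball2 h=5 -> lands@13:R; in-air after throw: [b1@9:R b4@10:L b2@13:R b3@16:L]
Beat 9 (R): throw ball1 h=2 -> lands@11:R; in-air after throw: [b4@10:L b1@11:R b2@13:R b3@16:L]
Beat 10 (L): throw ball4 h=7 -> lands@17:R; in-air after throw: [b1@11:R b2@13:R b3@16:L b4@17:R]
Beat 11 (R): throw ball1 h=1 -> lands@12:L; in-air after throw: [b1@12:L b2@13:R b3@16:L b4@17:R]
Ball 1: thrown@0 h=9 -> first land @9; rethrown@9 h=2 -> second land @11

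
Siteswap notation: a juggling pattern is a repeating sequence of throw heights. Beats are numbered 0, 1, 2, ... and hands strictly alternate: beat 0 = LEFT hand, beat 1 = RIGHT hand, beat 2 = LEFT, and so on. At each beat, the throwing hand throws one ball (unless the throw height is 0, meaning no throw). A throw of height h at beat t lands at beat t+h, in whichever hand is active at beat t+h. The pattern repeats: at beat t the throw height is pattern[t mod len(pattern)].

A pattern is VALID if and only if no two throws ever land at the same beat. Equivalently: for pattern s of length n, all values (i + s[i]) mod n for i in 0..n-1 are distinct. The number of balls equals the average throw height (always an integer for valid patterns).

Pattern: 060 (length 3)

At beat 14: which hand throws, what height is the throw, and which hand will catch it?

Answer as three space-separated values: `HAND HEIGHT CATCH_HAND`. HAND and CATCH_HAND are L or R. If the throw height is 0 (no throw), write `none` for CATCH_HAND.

Beat 14: 14 mod 2 = 0, so hand = L
Throw height = pattern[14 mod 3] = pattern[2] = 0

Answer: L 0 none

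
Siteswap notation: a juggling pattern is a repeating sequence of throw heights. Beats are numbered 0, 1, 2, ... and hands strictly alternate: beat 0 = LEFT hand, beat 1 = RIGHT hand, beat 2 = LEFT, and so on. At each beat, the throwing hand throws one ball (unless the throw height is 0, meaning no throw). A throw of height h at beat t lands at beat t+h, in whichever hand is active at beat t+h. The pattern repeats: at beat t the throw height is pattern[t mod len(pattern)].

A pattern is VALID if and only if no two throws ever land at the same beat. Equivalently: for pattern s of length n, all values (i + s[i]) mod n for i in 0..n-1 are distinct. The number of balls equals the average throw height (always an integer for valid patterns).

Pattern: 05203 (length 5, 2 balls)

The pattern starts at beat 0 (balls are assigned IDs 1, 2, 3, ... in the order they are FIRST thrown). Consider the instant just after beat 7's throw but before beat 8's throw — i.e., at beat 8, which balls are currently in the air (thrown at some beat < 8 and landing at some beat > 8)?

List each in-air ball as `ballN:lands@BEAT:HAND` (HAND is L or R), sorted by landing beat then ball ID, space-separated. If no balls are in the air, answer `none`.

Answer: ball2:lands@9:R ball1:lands@11:R

Derivation:
Beat 1 (R): throw ball1 h=5 -> lands@6:L; in-air after throw: [b1@6:L]
Beat 2 (L): throw ball2 h=2 -> lands@4:L; in-air after throw: [b2@4:L b1@6:L]
Beat 4 (L): throw ball2 h=3 -> lands@7:R; in-air after throw: [b1@6:L b2@7:R]
Beat 6 (L): throw ball1 h=5 -> lands@11:R; in-air after throw: [b2@7:R b1@11:R]
Beat 7 (R): throw ball2 h=2 -> lands@9:R; in-air after throw: [b2@9:R b1@11:R]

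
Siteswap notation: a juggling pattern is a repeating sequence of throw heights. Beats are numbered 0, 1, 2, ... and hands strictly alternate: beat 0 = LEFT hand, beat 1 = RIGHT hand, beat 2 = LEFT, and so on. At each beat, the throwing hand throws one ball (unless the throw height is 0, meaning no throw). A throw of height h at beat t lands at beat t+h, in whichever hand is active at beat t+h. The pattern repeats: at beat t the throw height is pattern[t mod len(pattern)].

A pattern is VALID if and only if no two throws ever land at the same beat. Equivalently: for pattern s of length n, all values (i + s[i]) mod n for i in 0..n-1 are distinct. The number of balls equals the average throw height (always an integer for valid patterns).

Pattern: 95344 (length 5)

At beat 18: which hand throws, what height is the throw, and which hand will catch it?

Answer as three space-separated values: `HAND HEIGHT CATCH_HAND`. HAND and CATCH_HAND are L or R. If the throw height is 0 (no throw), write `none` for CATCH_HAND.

Beat 18: 18 mod 2 = 0, so hand = L
Throw height = pattern[18 mod 5] = pattern[3] = 4
Lands at beat 18+4=22, 22 mod 2 = 0, so catch hand = L

Answer: L 4 L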